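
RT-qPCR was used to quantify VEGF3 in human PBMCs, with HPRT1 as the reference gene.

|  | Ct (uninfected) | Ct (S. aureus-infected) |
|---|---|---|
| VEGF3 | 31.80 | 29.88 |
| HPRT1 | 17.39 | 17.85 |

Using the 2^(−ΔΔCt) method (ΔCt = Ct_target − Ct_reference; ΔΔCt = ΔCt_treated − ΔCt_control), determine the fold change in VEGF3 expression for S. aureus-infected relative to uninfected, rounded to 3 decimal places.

ΔCt(uninfected) = 31.800 − 17.390 = 14.410
ΔCt(S. aureus-infected) = 29.880 − 17.850 = 12.030
ΔΔCt = 12.030 − 14.410 = -2.380
Fold change = 2^(−(-2.380)) = 2^2.380 = 5.2054

5.205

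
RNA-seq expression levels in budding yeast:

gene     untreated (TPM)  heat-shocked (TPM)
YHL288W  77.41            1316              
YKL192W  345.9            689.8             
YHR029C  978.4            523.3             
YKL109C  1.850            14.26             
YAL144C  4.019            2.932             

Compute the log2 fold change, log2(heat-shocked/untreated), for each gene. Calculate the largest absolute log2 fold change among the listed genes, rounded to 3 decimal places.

log2(1316/77.41) = 4.087  (YHL288W)
log2(689.8/345.9) = 0.996  (YKL192W)
log2(523.3/978.4) = -0.903  (YHR029C)
log2(14.26/1.850) = 2.946  (YKL109C)
log2(2.932/4.019) = -0.455  (YAL144C)
The largest magnitude belongs to YHL288W.

4.087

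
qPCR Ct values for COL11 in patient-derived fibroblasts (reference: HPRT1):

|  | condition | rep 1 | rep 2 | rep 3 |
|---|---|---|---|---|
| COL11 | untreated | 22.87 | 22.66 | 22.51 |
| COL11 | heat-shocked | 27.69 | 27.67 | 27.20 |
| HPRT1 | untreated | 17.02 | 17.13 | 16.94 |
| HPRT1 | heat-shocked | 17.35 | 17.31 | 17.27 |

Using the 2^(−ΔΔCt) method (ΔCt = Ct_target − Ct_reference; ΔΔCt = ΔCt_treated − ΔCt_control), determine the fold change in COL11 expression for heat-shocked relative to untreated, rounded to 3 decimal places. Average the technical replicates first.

0.042

Mean Ct: COL11 untreated 22.680; COL11 heat-shocked 27.520; HPRT1 untreated 17.030; HPRT1 heat-shocked 17.310
ΔCt(untreated) = 22.680 − 17.030 = 5.650
ΔCt(heat-shocked) = 27.520 − 17.310 = 10.210
ΔΔCt = 10.210 − 5.650 = 4.560
Fold change = 2^(−4.560) = 0.0424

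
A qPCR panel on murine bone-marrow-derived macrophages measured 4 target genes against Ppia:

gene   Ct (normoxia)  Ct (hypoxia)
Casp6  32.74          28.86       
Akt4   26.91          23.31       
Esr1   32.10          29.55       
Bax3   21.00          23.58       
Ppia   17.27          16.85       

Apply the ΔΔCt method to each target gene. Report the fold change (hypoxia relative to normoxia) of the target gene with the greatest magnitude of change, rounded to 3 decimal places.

11.004

Casp6: ΔΔCt = (28.86−16.85) − (32.74−17.27) = 12.01 − 15.47 = -3.46; fold change = 2^3.46 = 11.004
Akt4: ΔΔCt = (23.31−16.85) − (26.91−17.27) = 6.46 − 9.64 = -3.18; fold change = 2^3.18 = 9.063
Esr1: ΔΔCt = (29.55−16.85) − (32.10−17.27) = 12.70 − 14.83 = -2.13; fold change = 2^2.13 = 4.377
Bax3: ΔΔCt = (23.58−16.85) − (21.00−17.27) = 6.73 − 3.73 = 3.00; fold change = 2^-3.00 = 0.125
Casp6 has the largest |ΔΔCt| = 3.46.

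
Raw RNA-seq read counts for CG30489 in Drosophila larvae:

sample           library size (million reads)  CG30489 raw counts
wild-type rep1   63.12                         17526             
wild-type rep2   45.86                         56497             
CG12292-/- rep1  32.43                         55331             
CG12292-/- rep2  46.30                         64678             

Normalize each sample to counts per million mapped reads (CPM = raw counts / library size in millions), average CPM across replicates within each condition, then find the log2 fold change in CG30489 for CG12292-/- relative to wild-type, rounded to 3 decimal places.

1.040

CPM(wild-type rep1) = 17526 / 63.12 = 277.6616
CPM(wild-type rep2) = 56497 / 45.86 = 1231.9451
CPM(CG12292-/- rep1) = 55331 / 32.43 = 1706.1671
CPM(CG12292-/- rep2) = 64678 / 46.30 = 1396.9330
mean CPM(wild-type) = 754.8033; mean CPM(CG12292-/-) = 1551.5501
Fold change = 1551.5501 / 754.8033 = 2.05557
log2(2.05557) = 1.0395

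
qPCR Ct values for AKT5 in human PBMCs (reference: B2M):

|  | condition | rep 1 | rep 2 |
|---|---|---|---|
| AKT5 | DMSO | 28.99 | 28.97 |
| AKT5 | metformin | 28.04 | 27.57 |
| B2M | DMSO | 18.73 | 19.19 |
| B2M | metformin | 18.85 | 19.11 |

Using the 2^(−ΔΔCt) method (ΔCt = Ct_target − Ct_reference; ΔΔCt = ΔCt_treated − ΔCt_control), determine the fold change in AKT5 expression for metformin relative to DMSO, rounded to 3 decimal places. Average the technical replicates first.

Mean Ct: AKT5 DMSO 28.980; AKT5 metformin 27.805; B2M DMSO 18.960; B2M metformin 18.980
ΔCt(DMSO) = 28.980 − 18.960 = 10.020
ΔCt(metformin) = 27.805 − 18.980 = 8.825
ΔΔCt = 8.825 − 10.020 = -1.195
Fold change = 2^(−(-1.195)) = 2^1.195 = 2.2894

2.289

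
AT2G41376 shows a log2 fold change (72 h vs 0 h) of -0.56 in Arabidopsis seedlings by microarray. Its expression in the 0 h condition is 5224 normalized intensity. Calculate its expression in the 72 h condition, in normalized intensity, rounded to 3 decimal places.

3543.451

Fold change = 2^(-0.56) = 0.6783
72 h expression = 5224 × 0.6783 = 3543.451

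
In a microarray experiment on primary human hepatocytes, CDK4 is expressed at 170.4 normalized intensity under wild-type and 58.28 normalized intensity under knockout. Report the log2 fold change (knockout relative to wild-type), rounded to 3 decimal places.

Fold change = 58.28 / 170.4 = 0.3420
log2(0.3420) = -1.5479

-1.548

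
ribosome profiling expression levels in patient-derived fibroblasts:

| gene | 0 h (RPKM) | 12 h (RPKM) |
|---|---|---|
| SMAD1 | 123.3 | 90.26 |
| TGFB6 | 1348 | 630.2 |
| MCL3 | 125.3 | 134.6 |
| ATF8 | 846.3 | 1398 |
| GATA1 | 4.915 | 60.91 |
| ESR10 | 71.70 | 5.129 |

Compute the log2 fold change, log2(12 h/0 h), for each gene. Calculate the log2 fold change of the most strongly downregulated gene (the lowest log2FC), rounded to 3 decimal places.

log2(90.26/123.3) = -0.450  (SMAD1)
log2(630.2/1348) = -1.097  (TGFB6)
log2(134.6/125.3) = 0.103  (MCL3)
log2(1398/846.3) = 0.724  (ATF8)
log2(60.91/4.915) = 3.631  (GATA1)
log2(5.129/71.70) = -3.805  (ESR10)
ESR10 is most strongly downregulated.

-3.805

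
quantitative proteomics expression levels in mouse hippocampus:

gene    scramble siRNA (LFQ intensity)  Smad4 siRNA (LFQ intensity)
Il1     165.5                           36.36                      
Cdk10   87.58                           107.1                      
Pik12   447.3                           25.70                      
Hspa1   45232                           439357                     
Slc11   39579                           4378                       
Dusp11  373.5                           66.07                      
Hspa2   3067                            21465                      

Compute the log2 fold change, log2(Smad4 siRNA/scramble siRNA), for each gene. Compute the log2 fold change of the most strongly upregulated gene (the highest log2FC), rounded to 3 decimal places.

log2(36.36/165.5) = -2.186  (Il1)
log2(107.1/87.58) = 0.290  (Cdk10)
log2(25.70/447.3) = -4.121  (Pik12)
log2(439357/45232) = 3.280  (Hspa1)
log2(4378/39579) = -3.176  (Slc11)
log2(66.07/373.5) = -2.499  (Dusp11)
log2(21465/3067) = 2.807  (Hspa2)
Hspa1 is most strongly upregulated.

3.280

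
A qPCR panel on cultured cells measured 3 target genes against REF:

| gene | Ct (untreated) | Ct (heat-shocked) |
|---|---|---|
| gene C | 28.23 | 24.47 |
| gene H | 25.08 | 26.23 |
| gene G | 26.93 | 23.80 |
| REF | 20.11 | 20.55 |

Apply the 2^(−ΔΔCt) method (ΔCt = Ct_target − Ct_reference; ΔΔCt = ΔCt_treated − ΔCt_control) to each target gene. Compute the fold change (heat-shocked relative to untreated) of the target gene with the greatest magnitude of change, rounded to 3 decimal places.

gene C: ΔΔCt = (24.47−20.55) − (28.23−20.11) = 3.92 − 8.12 = -4.20; fold change = 2^4.20 = 18.379
gene H: ΔΔCt = (26.23−20.55) − (25.08−20.11) = 5.68 − 4.97 = 0.71; fold change = 2^-0.71 = 0.611
gene G: ΔΔCt = (23.80−20.55) − (26.93−20.11) = 3.25 − 6.82 = -3.57; fold change = 2^3.57 = 11.876
gene C has the largest |ΔΔCt| = 4.20.

18.379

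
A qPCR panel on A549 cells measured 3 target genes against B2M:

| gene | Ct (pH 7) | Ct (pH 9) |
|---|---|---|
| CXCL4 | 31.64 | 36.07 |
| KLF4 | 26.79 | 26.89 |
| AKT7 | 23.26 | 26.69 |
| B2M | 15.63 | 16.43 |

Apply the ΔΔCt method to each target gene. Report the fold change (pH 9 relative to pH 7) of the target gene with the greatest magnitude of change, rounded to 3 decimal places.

0.081

CXCL4: ΔΔCt = (36.07−16.43) − (31.64−15.63) = 19.64 − 16.01 = 3.63; fold change = 2^-3.63 = 0.081
KLF4: ΔΔCt = (26.89−16.43) − (26.79−15.63) = 10.46 − 11.16 = -0.70; fold change = 2^0.70 = 1.625
AKT7: ΔΔCt = (26.69−16.43) − (23.26−15.63) = 10.26 − 7.63 = 2.63; fold change = 2^-2.63 = 0.162
CXCL4 has the largest |ΔΔCt| = 3.63.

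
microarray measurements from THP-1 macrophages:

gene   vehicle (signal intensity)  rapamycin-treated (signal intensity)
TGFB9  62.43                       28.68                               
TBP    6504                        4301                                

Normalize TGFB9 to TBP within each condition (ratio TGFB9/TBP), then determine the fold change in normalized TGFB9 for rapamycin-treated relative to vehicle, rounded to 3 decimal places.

TGFB9/TBP (vehicle) = 62.43 / 6504 = 0.0095987
TGFB9/TBP (rapamycin-treated) = 28.68 / 4301 = 0.0066682
Fold change = 0.0066682 / 0.0095987 = 0.6947

0.695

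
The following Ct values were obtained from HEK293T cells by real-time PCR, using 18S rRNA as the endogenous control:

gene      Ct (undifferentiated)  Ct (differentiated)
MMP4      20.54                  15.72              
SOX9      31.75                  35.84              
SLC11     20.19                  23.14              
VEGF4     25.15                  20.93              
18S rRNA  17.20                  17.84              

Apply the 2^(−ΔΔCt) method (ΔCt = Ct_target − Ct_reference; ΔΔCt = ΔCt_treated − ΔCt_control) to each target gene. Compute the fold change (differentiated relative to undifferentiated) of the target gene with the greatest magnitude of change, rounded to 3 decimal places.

44.017

MMP4: ΔΔCt = (15.72−17.84) − (20.54−17.20) = -2.12 − 3.34 = -5.46; fold change = 2^5.46 = 44.017
SOX9: ΔΔCt = (35.84−17.84) − (31.75−17.20) = 18.00 − 14.55 = 3.45; fold change = 2^-3.45 = 0.092
SLC11: ΔΔCt = (23.14−17.84) − (20.19−17.20) = 5.30 − 2.99 = 2.31; fold change = 2^-2.31 = 0.202
VEGF4: ΔΔCt = (20.93−17.84) − (25.15−17.20) = 3.09 − 7.95 = -4.86; fold change = 2^4.86 = 29.041
MMP4 has the largest |ΔΔCt| = 5.46.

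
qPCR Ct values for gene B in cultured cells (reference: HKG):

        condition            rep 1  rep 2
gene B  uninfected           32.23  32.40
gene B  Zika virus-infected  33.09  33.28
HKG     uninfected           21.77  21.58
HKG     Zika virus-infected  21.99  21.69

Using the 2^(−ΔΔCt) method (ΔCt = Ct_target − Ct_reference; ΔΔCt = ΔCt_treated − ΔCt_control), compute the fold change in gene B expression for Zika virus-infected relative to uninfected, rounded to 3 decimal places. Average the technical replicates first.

Mean Ct: gene B uninfected 32.315; gene B Zika virus-infected 33.185; HKG uninfected 21.675; HKG Zika virus-infected 21.840
ΔCt(uninfected) = 32.315 − 21.675 = 10.640
ΔCt(Zika virus-infected) = 33.185 − 21.840 = 11.345
ΔΔCt = 11.345 − 10.640 = 0.705
Fold change = 2^(−0.705) = 0.6134

0.613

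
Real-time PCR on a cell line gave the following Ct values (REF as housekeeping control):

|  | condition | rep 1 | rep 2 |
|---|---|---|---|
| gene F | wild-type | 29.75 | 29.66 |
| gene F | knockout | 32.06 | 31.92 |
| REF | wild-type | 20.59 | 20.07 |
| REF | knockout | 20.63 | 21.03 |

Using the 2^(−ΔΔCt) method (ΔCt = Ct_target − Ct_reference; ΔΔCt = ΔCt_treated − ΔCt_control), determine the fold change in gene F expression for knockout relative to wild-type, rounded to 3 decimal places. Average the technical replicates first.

0.290

Mean Ct: gene F wild-type 29.705; gene F knockout 31.990; REF wild-type 20.330; REF knockout 20.830
ΔCt(wild-type) = 29.705 − 20.330 = 9.375
ΔCt(knockout) = 31.990 − 20.830 = 11.160
ΔΔCt = 11.160 − 9.375 = 1.785
Fold change = 2^(−1.785) = 0.2902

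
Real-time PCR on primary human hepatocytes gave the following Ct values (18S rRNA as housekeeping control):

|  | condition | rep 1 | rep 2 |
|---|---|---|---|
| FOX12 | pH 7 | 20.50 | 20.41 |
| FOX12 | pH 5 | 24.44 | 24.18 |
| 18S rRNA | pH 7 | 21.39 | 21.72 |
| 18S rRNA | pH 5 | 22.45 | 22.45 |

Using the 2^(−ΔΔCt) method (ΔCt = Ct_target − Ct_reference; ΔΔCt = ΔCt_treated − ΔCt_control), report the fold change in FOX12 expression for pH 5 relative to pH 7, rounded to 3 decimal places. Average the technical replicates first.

Mean Ct: FOX12 pH 7 20.455; FOX12 pH 5 24.310; 18S rRNA pH 7 21.555; 18S rRNA pH 5 22.450
ΔCt(pH 7) = 20.455 − 21.555 = -1.100
ΔCt(pH 5) = 24.310 − 22.450 = 1.860
ΔΔCt = 1.860 − (-1.100) = 2.960
Fold change = 2^(−2.960) = 0.1285

0.129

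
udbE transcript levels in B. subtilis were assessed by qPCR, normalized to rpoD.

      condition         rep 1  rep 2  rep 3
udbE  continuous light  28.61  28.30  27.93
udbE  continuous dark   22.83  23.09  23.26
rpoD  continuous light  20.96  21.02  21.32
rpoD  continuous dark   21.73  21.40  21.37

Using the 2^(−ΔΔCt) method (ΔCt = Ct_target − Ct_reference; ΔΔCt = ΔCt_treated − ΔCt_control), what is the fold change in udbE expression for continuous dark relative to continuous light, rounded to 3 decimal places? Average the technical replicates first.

Mean Ct: udbE continuous light 28.280; udbE continuous dark 23.060; rpoD continuous light 21.100; rpoD continuous dark 21.500
ΔCt(continuous light) = 28.280 − 21.100 = 7.180
ΔCt(continuous dark) = 23.060 − 21.500 = 1.560
ΔΔCt = 1.560 − 7.180 = -5.620
Fold change = 2^(−(-5.620)) = 2^5.620 = 49.1800

49.180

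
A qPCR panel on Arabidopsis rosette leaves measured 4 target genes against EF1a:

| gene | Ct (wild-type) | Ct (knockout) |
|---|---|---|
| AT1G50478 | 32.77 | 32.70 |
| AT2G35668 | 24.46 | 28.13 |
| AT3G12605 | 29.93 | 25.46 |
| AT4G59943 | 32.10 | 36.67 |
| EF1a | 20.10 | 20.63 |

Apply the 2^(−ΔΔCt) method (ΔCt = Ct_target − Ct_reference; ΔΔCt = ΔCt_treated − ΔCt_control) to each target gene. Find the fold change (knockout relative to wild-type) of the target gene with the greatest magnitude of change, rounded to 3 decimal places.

AT1G50478: ΔΔCt = (32.70−20.63) − (32.77−20.10) = 12.07 − 12.67 = -0.60; fold change = 2^0.60 = 1.516
AT2G35668: ΔΔCt = (28.13−20.63) − (24.46−20.10) = 7.50 − 4.36 = 3.14; fold change = 2^-3.14 = 0.113
AT3G12605: ΔΔCt = (25.46−20.63) − (29.93−20.10) = 4.83 − 9.83 = -5.00; fold change = 2^5.00 = 32.000
AT4G59943: ΔΔCt = (36.67−20.63) − (32.10−20.10) = 16.04 − 12.00 = 4.04; fold change = 2^-4.04 = 0.061
AT3G12605 has the largest |ΔΔCt| = 5.00.

32.000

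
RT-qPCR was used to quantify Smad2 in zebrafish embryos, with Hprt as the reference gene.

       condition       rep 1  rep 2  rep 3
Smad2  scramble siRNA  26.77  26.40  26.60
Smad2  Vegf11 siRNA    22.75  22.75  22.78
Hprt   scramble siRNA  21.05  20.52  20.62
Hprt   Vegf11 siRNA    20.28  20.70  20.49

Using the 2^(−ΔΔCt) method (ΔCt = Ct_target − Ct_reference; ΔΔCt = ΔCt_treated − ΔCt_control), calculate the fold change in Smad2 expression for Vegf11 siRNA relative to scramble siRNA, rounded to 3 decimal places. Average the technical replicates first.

Mean Ct: Smad2 scramble siRNA 26.590; Smad2 Vegf11 siRNA 22.760; Hprt scramble siRNA 20.730; Hprt Vegf11 siRNA 20.490
ΔCt(scramble siRNA) = 26.590 − 20.730 = 5.860
ΔCt(Vegf11 siRNA) = 22.760 − 20.490 = 2.270
ΔΔCt = 2.270 − 5.860 = -3.590
Fold change = 2^(−(-3.590)) = 2^3.590 = 12.0420

12.042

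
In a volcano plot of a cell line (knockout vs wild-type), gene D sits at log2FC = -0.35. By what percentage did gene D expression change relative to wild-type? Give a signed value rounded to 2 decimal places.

Fold change = 2^(-0.35) = 0.7846
Percent change = (FC − 1) × 100% = (0.7846 − 1) × 100 = -21.54%

-21.54%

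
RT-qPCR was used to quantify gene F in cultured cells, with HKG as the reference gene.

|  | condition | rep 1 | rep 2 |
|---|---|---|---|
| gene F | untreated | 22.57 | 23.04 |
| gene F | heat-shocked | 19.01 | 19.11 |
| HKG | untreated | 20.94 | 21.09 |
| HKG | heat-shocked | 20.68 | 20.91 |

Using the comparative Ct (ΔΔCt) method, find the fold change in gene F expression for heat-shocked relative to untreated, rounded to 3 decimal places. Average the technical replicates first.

Mean Ct: gene F untreated 22.805; gene F heat-shocked 19.060; HKG untreated 21.015; HKG heat-shocked 20.795
ΔCt(untreated) = 22.805 − 21.015 = 1.790
ΔCt(heat-shocked) = 19.060 − 20.795 = -1.735
ΔΔCt = -1.735 − 1.790 = -3.525
Fold change = 2^(−(-3.525)) = 2^3.525 = 11.5115

11.511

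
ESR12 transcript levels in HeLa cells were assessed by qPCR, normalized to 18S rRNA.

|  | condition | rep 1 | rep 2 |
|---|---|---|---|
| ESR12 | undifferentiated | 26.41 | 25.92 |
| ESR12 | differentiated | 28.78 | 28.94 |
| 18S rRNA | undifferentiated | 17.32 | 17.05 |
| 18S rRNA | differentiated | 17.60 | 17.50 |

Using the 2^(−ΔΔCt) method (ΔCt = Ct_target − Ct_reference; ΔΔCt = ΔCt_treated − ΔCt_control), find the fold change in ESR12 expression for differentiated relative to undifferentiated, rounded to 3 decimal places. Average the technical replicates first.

Mean Ct: ESR12 undifferentiated 26.165; ESR12 differentiated 28.860; 18S rRNA undifferentiated 17.185; 18S rRNA differentiated 17.550
ΔCt(undifferentiated) = 26.165 − 17.185 = 8.980
ΔCt(differentiated) = 28.860 − 17.550 = 11.310
ΔΔCt = 11.310 − 8.980 = 2.330
Fold change = 2^(−2.330) = 0.1989

0.199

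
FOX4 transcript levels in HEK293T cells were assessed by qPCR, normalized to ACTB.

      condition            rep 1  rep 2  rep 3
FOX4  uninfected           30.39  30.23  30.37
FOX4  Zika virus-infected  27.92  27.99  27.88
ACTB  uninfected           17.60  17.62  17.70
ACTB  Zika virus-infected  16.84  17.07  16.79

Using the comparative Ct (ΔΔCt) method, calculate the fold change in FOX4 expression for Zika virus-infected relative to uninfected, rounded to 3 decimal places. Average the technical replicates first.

3.160

Mean Ct: FOX4 uninfected 30.330; FOX4 Zika virus-infected 27.930; ACTB uninfected 17.640; ACTB Zika virus-infected 16.900
ΔCt(uninfected) = 30.330 − 17.640 = 12.690
ΔCt(Zika virus-infected) = 27.930 − 16.900 = 11.030
ΔΔCt = 11.030 − 12.690 = -1.660
Fold change = 2^(−(-1.660)) = 2^1.660 = 3.1602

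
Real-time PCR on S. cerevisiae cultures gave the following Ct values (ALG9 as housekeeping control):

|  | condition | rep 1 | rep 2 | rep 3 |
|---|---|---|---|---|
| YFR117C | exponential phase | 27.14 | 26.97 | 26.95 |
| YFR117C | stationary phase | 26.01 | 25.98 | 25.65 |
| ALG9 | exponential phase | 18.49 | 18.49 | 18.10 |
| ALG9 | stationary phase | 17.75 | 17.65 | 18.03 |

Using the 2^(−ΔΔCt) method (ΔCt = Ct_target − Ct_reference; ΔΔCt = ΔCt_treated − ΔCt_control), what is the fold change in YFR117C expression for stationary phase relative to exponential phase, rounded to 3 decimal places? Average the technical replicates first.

Mean Ct: YFR117C exponential phase 27.020; YFR117C stationary phase 25.880; ALG9 exponential phase 18.360; ALG9 stationary phase 17.810
ΔCt(exponential phase) = 27.020 − 18.360 = 8.660
ΔCt(stationary phase) = 25.880 − 17.810 = 8.070
ΔΔCt = 8.070 − 8.660 = -0.590
Fold change = 2^(−(-0.590)) = 2^0.590 = 1.5052

1.505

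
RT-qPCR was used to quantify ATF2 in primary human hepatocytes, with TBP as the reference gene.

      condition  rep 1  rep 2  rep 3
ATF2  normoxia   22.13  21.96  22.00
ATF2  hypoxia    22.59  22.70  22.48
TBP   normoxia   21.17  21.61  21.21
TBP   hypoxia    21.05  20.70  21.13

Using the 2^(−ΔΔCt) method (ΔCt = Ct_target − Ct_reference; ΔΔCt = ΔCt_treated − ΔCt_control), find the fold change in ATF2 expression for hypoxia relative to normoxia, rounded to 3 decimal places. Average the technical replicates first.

0.525

Mean Ct: ATF2 normoxia 22.030; ATF2 hypoxia 22.590; TBP normoxia 21.330; TBP hypoxia 20.960
ΔCt(normoxia) = 22.030 − 21.330 = 0.700
ΔCt(hypoxia) = 22.590 − 20.960 = 1.630
ΔΔCt = 1.630 − 0.700 = 0.930
Fold change = 2^(−0.930) = 0.5249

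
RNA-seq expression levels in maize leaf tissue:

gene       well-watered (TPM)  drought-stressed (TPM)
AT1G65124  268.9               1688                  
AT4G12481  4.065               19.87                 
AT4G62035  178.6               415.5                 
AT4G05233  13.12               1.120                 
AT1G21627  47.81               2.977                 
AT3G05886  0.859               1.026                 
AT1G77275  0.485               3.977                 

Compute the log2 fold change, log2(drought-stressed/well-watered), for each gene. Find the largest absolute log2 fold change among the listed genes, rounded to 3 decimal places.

log2(1688/268.9) = 2.650  (AT1G65124)
log2(19.87/4.065) = 2.289  (AT4G12481)
log2(415.5/178.6) = 1.218  (AT4G62035)
log2(1.120/13.12) = -3.550  (AT4G05233)
log2(2.977/47.81) = -4.005  (AT1G21627)
log2(1.026/0.859) = 0.256  (AT3G05886)
log2(3.977/0.485) = 3.036  (AT1G77275)
The largest magnitude belongs to AT1G21627.

4.005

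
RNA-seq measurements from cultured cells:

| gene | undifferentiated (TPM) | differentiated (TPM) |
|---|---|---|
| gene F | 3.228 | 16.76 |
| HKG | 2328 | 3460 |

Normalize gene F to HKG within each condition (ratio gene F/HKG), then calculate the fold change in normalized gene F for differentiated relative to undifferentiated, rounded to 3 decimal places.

3.493

gene F/HKG (undifferentiated) = 3.228 / 2328 = 0.0013866
gene F/HKG (differentiated) = 16.76 / 3460 = 0.0048439
Fold change = 0.0048439 / 0.0013866 = 3.4934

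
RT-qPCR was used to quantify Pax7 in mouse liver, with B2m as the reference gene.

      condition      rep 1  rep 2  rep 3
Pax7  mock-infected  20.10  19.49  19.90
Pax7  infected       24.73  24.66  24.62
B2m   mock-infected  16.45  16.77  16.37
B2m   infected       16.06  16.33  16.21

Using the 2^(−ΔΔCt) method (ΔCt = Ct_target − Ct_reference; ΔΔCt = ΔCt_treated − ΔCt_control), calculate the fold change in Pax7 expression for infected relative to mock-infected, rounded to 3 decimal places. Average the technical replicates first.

Mean Ct: Pax7 mock-infected 19.830; Pax7 infected 24.670; B2m mock-infected 16.530; B2m infected 16.200
ΔCt(mock-infected) = 19.830 − 16.530 = 3.300
ΔCt(infected) = 24.670 − 16.200 = 8.470
ΔΔCt = 8.470 − 3.300 = 5.170
Fold change = 2^(−5.170) = 0.0278

0.028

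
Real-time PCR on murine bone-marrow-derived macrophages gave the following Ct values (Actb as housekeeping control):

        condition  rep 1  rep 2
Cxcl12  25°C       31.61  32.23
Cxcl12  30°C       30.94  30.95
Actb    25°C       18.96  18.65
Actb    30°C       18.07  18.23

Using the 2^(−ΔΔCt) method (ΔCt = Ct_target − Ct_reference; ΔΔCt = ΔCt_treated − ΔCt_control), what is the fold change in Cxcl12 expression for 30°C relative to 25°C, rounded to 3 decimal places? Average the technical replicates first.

1.248

Mean Ct: Cxcl12 25°C 31.920; Cxcl12 30°C 30.945; Actb 25°C 18.805; Actb 30°C 18.150
ΔCt(25°C) = 31.920 − 18.805 = 13.115
ΔCt(30°C) = 30.945 − 18.150 = 12.795
ΔΔCt = 12.795 − 13.115 = -0.320
Fold change = 2^(−(-0.320)) = 2^0.320 = 1.2483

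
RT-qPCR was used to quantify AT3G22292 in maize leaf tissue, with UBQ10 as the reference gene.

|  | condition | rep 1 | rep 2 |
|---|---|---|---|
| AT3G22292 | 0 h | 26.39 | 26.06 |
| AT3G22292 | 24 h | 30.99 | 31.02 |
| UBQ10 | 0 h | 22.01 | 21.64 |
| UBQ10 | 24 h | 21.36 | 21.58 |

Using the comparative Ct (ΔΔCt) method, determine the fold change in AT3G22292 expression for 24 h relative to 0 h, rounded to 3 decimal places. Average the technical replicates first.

Mean Ct: AT3G22292 0 h 26.225; AT3G22292 24 h 31.005; UBQ10 0 h 21.825; UBQ10 24 h 21.470
ΔCt(0 h) = 26.225 − 21.825 = 4.400
ΔCt(24 h) = 31.005 − 21.470 = 9.535
ΔΔCt = 9.535 − 4.400 = 5.135
Fold change = 2^(−5.135) = 0.0285

0.028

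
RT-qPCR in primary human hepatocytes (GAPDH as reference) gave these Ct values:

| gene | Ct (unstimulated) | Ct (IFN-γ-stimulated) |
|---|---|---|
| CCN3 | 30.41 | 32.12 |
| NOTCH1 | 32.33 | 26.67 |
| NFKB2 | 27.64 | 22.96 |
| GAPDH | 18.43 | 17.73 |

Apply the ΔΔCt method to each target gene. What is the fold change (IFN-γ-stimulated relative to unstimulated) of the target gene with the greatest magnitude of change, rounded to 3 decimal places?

CCN3: ΔΔCt = (32.12−17.73) − (30.41−18.43) = 14.39 − 11.98 = 2.41; fold change = 2^-2.41 = 0.188
NOTCH1: ΔΔCt = (26.67−17.73) − (32.33−18.43) = 8.94 − 13.90 = -4.96; fold change = 2^4.96 = 31.125
NFKB2: ΔΔCt = (22.96−17.73) − (27.64−18.43) = 5.23 − 9.21 = -3.98; fold change = 2^3.98 = 15.780
NOTCH1 has the largest |ΔΔCt| = 4.96.

31.125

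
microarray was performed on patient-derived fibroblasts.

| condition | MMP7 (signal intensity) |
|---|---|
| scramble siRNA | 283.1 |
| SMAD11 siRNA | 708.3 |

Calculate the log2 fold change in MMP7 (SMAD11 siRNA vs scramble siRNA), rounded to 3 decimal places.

1.323

Fold change = 708.3 / 283.1 = 2.5019
log2(2.5019) = 1.3230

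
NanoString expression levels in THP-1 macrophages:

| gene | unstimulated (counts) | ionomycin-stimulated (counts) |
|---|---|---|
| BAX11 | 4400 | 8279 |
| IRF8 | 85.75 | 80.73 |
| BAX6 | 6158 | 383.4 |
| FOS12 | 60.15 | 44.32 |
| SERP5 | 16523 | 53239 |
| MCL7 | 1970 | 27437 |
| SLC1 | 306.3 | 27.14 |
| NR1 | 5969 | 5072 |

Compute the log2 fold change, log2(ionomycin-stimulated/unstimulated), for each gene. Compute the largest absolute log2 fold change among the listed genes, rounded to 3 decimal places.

4.006

log2(8279/4400) = 0.912  (BAX11)
log2(80.73/85.75) = -0.087  (IRF8)
log2(383.4/6158) = -4.006  (BAX6)
log2(44.32/60.15) = -0.441  (FOS12)
log2(53239/16523) = 1.688  (SERP5)
log2(27437/1970) = 3.800  (MCL7)
log2(27.14/306.3) = -3.496  (SLC1)
log2(5072/5969) = -0.235  (NR1)
The largest magnitude belongs to BAX6.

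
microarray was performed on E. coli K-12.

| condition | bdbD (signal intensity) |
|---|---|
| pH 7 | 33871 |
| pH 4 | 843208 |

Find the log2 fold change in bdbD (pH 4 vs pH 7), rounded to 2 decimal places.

Fold change = 843208 / 33871 = 24.8947
log2(24.8947) = 4.638

4.64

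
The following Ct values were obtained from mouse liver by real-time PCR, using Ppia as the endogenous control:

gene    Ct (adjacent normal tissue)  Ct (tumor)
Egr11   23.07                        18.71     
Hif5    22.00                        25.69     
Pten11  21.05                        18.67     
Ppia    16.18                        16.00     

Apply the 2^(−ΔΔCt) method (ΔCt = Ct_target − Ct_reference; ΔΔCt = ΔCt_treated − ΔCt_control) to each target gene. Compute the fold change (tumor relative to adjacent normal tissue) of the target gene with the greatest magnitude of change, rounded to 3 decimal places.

Egr11: ΔΔCt = (18.71−16.00) − (23.07−16.18) = 2.71 − 6.89 = -4.18; fold change = 2^4.18 = 18.126
Hif5: ΔΔCt = (25.69−16.00) − (22.00−16.18) = 9.69 − 5.82 = 3.87; fold change = 2^-3.87 = 0.068
Pten11: ΔΔCt = (18.67−16.00) − (21.05−16.18) = 2.67 − 4.87 = -2.20; fold change = 2^2.20 = 4.595
Egr11 has the largest |ΔΔCt| = 4.18.

18.126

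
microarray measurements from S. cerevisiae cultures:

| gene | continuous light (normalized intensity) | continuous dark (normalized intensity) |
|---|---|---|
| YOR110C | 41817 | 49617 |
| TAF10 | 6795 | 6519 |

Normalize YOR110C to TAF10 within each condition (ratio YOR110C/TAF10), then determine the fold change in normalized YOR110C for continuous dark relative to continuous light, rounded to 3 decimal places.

1.237

YOR110C/TAF10 (continuous light) = 41817 / 6795 = 6.1541
YOR110C/TAF10 (continuous dark) = 49617 / 6519 = 7.6111
Fold change = 7.6111 / 6.1541 = 1.2368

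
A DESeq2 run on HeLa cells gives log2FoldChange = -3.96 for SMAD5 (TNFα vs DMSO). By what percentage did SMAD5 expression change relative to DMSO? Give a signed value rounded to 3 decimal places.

Fold change = 2^(-3.96) = 0.0643
Percent change = (FC − 1) × 100% = (0.0643 − 1) × 100 = -93.574%

-93.574%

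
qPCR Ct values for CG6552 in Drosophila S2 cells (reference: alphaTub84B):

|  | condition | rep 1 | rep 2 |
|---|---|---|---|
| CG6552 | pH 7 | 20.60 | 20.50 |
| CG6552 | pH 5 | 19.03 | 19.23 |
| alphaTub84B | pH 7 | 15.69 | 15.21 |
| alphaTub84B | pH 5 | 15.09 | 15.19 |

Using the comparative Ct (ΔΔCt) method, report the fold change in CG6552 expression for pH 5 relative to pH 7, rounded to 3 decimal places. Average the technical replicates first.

2.158

Mean Ct: CG6552 pH 7 20.550; CG6552 pH 5 19.130; alphaTub84B pH 7 15.450; alphaTub84B pH 5 15.140
ΔCt(pH 7) = 20.550 − 15.450 = 5.100
ΔCt(pH 5) = 19.130 − 15.140 = 3.990
ΔΔCt = 3.990 − 5.100 = -1.110
Fold change = 2^(−(-1.110)) = 2^1.110 = 2.1585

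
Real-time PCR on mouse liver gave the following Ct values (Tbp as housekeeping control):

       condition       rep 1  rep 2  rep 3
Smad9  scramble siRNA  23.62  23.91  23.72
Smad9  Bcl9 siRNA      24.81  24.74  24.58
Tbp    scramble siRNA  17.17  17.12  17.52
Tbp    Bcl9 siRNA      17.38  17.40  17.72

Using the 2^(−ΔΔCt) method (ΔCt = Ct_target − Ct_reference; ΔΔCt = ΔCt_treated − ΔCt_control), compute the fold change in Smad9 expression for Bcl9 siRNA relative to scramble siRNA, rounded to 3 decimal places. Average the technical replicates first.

0.603

Mean Ct: Smad9 scramble siRNA 23.750; Smad9 Bcl9 siRNA 24.710; Tbp scramble siRNA 17.270; Tbp Bcl9 siRNA 17.500
ΔCt(scramble siRNA) = 23.750 − 17.270 = 6.480
ΔCt(Bcl9 siRNA) = 24.710 − 17.500 = 7.210
ΔΔCt = 7.210 − 6.480 = 0.730
Fold change = 2^(−0.730) = 0.6029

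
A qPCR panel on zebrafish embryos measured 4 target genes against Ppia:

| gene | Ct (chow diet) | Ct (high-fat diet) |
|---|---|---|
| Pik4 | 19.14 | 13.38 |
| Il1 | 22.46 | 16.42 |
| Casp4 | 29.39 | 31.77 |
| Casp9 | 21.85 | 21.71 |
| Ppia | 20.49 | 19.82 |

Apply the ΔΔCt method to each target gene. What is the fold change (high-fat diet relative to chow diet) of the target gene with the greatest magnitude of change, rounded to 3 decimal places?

Pik4: ΔΔCt = (13.38−19.82) − (19.14−20.49) = -6.44 − (-1.35) = -5.09; fold change = 2^5.09 = 34.060
Il1: ΔΔCt = (16.42−19.82) − (22.46−20.49) = -3.40 − 1.97 = -5.37; fold change = 2^5.37 = 41.355
Casp4: ΔΔCt = (31.77−19.82) − (29.39−20.49) = 11.95 − 8.90 = 3.05; fold change = 2^-3.05 = 0.121
Casp9: ΔΔCt = (21.71−19.82) − (21.85−20.49) = 1.89 − 1.36 = 0.53; fold change = 2^-0.53 = 0.693
Il1 has the largest |ΔΔCt| = 5.37.

41.355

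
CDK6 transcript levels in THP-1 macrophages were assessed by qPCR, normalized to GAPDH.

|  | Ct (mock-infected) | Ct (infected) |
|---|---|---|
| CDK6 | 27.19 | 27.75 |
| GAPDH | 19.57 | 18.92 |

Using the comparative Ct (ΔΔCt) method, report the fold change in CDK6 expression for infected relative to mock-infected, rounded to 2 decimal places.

ΔCt(mock-infected) = 27.190 − 19.570 = 7.620
ΔCt(infected) = 27.750 − 18.920 = 8.830
ΔΔCt = 8.830 − 7.620 = 1.210
Fold change = 2^(−1.210) = 0.432

0.43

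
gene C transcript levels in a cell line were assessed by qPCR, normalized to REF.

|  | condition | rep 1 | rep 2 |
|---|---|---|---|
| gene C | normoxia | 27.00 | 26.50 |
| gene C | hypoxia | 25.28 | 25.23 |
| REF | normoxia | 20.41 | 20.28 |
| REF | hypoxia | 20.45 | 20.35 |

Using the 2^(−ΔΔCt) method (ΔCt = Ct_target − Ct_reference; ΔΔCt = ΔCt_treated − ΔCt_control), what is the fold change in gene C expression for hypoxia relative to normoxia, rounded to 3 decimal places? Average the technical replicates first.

Mean Ct: gene C normoxia 26.750; gene C hypoxia 25.255; REF normoxia 20.345; REF hypoxia 20.400
ΔCt(normoxia) = 26.750 − 20.345 = 6.405
ΔCt(hypoxia) = 25.255 − 20.400 = 4.855
ΔΔCt = 4.855 − 6.405 = -1.550
Fold change = 2^(−(-1.550)) = 2^1.550 = 2.9282

2.928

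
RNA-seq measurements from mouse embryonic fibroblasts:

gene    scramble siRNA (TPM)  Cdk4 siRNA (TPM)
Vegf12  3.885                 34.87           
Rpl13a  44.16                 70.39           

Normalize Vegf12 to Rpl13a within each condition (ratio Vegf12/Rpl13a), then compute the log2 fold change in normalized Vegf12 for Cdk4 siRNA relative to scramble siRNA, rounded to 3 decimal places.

2.493

Vegf12/Rpl13a (scramble siRNA) = 3.885 / 44.16 = 0.087976
Vegf12/Rpl13a (Cdk4 siRNA) = 34.87 / 70.39 = 0.49538
Fold change = 0.49538 / 0.087976 = 5.6309
log2(5.6309) = 2.4934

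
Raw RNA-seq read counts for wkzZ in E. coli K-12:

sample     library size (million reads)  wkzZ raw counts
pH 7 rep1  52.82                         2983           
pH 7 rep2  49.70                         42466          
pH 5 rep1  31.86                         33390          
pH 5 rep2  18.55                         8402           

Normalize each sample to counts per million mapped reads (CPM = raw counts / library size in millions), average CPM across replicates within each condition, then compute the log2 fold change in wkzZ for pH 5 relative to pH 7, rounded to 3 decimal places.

CPM(pH 7 rep1) = 2983 / 52.82 = 56.4748
CPM(pH 7 rep2) = 42466 / 49.70 = 854.4467
CPM(pH 5 rep1) = 33390 / 31.86 = 1048.0226
CPM(pH 5 rep2) = 8402 / 18.55 = 452.9380
mean CPM(pH 7) = 455.4608; mean CPM(pH 5) = 750.4803
Fold change = 750.4803 / 455.4608 = 1.64774
log2(1.64774) = 0.7205

0.720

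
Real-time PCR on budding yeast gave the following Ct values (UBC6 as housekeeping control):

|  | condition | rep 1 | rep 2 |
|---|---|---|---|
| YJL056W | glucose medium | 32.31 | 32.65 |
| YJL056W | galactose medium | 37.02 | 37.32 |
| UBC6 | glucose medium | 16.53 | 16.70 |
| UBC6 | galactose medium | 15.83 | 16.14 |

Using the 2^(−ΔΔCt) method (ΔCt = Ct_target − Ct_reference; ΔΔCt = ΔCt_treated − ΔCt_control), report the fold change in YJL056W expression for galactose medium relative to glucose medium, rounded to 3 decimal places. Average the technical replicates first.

0.025

Mean Ct: YJL056W glucose medium 32.480; YJL056W galactose medium 37.170; UBC6 glucose medium 16.615; UBC6 galactose medium 15.985
ΔCt(glucose medium) = 32.480 − 16.615 = 15.865
ΔCt(galactose medium) = 37.170 − 15.985 = 21.185
ΔΔCt = 21.185 − 15.865 = 5.320
Fold change = 2^(−5.320) = 0.0250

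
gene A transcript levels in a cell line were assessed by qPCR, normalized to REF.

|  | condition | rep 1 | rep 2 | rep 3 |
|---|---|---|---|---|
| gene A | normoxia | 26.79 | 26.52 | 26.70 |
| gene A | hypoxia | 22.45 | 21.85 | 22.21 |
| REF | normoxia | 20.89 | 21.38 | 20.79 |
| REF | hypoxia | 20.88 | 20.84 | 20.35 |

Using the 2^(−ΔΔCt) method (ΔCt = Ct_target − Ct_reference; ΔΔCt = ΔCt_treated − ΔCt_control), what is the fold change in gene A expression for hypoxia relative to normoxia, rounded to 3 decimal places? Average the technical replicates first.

18.001

Mean Ct: gene A normoxia 26.670; gene A hypoxia 22.170; REF normoxia 21.020; REF hypoxia 20.690
ΔCt(normoxia) = 26.670 − 21.020 = 5.650
ΔCt(hypoxia) = 22.170 − 20.690 = 1.480
ΔΔCt = 1.480 − 5.650 = -4.170
Fold change = 2^(−(-4.170)) = 2^4.170 = 18.0009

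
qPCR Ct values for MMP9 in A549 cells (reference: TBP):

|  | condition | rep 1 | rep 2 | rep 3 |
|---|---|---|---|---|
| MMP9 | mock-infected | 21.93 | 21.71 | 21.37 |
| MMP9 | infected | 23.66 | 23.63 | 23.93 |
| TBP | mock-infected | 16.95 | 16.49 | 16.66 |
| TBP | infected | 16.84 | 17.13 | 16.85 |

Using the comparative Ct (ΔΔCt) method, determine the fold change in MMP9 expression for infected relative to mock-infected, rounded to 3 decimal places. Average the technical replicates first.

0.281

Mean Ct: MMP9 mock-infected 21.670; MMP9 infected 23.740; TBP mock-infected 16.700; TBP infected 16.940
ΔCt(mock-infected) = 21.670 − 16.700 = 4.970
ΔCt(infected) = 23.740 − 16.940 = 6.800
ΔΔCt = 6.800 − 4.970 = 1.830
Fold change = 2^(−1.830) = 0.2813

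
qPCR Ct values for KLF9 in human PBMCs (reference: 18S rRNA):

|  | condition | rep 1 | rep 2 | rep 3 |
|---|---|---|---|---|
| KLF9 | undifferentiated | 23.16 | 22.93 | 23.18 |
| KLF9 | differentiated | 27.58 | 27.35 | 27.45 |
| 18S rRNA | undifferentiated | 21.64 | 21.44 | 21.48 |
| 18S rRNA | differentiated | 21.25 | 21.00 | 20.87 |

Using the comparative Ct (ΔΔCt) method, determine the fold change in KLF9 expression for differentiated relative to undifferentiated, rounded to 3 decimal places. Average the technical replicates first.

0.035

Mean Ct: KLF9 undifferentiated 23.090; KLF9 differentiated 27.460; 18S rRNA undifferentiated 21.520; 18S rRNA differentiated 21.040
ΔCt(undifferentiated) = 23.090 − 21.520 = 1.570
ΔCt(differentiated) = 27.460 − 21.040 = 6.420
ΔΔCt = 6.420 − 1.570 = 4.850
Fold change = 2^(−4.850) = 0.0347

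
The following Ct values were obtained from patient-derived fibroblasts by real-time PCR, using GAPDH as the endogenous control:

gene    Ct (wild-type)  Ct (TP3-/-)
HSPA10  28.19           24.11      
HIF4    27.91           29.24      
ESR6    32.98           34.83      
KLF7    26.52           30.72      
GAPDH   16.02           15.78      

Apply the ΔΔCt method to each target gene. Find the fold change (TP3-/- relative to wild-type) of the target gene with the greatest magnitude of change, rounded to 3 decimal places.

HSPA10: ΔΔCt = (24.11−15.78) − (28.19−16.02) = 8.33 − 12.17 = -3.84; fold change = 2^3.84 = 14.320
HIF4: ΔΔCt = (29.24−15.78) − (27.91−16.02) = 13.46 − 11.89 = 1.57; fold change = 2^-1.57 = 0.337
ESR6: ΔΔCt = (34.83−15.78) − (32.98−16.02) = 19.05 − 16.96 = 2.09; fold change = 2^-2.09 = 0.235
KLF7: ΔΔCt = (30.72−15.78) − (26.52−16.02) = 14.94 − 10.50 = 4.44; fold change = 2^-4.44 = 0.046
KLF7 has the largest |ΔΔCt| = 4.44.

0.046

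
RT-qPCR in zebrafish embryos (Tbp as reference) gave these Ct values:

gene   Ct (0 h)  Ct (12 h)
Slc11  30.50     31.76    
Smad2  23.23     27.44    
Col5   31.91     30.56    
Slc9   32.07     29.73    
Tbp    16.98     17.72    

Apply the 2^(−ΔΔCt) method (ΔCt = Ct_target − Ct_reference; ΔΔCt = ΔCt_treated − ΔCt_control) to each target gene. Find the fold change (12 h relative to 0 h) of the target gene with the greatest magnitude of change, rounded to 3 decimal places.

Slc11: ΔΔCt = (31.76−17.72) − (30.50−16.98) = 14.04 − 13.52 = 0.52; fold change = 2^-0.52 = 0.697
Smad2: ΔΔCt = (27.44−17.72) − (23.23−16.98) = 9.72 − 6.25 = 3.47; fold change = 2^-3.47 = 0.090
Col5: ΔΔCt = (30.56−17.72) − (31.91−16.98) = 12.84 − 14.93 = -2.09; fold change = 2^2.09 = 4.257
Slc9: ΔΔCt = (29.73−17.72) − (32.07−16.98) = 12.01 − 15.09 = -3.08; fold change = 2^3.08 = 8.456
Smad2 has the largest |ΔΔCt| = 3.47.

0.090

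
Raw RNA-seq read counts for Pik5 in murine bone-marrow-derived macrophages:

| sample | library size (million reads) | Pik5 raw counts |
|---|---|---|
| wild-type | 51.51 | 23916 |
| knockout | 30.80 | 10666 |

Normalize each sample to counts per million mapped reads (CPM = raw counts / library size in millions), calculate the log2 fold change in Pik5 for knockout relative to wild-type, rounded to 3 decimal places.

CPM(wild-type) = 23916 / 51.51 = 464.2982
CPM(knockout) = 10666 / 30.80 = 346.2987
Fold change = 346.2987 / 464.2982 = 0.74585
log2(0.74585) = -0.4230

-0.423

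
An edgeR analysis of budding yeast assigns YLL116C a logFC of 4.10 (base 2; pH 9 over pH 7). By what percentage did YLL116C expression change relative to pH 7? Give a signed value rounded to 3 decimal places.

Fold change = 2^(4.10) = 17.1484
Percent change = (FC − 1) × 100% = (17.1484 − 1) × 100 = 1614.838%

1614.838%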